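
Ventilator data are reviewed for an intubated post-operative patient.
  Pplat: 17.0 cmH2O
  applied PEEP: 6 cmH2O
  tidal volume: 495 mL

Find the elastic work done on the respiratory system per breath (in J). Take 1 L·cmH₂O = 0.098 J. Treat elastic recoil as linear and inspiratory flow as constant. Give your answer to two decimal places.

Elastic work ≈ ½ × (Pplat − PEEP) × Vt = 0.5 × (17.0 − 6) × 0.495 L = 0.5 × 11.0 × 0.495 = 2.723 L·cmH2O.
× 0.098 J/(L·cmH2O) → 0.2669 J.

0.27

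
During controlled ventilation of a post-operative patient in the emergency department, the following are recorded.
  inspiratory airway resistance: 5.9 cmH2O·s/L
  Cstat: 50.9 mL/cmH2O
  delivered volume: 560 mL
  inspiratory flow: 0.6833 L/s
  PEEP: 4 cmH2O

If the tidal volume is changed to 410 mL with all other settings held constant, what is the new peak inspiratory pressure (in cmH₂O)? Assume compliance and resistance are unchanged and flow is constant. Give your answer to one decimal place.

16.1

PIP = Vt/C + R·V̇ + PEEP (constant-flow equation of motion).
Only the elastic term changes: ΔPIP = ΔVt / C = (410 − 560) / 50.9 = -2.947 cmH2O.
Original PIP = 560/50.9 + 5.9×0.6833 + 4 = 19.033 cmH2O; new PIP = 19.033 + (-2.947) = 16.086 cmH2O.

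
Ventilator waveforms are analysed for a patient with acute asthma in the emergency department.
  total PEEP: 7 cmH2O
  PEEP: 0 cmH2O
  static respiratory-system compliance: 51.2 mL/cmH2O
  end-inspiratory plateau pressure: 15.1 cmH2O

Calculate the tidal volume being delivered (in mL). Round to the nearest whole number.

415

End-expiratory occlusion gives total PEEP = 7 cmH2O (intrinsic PEEP = 7 − 0 = 7). Use total PEEP for the elastic gradient.
Vt = Cstat × (Pplat − PEEPtotal) = 51.2 × (15.1 − 7) = 51.2 × 8.1 = 414.72 mL.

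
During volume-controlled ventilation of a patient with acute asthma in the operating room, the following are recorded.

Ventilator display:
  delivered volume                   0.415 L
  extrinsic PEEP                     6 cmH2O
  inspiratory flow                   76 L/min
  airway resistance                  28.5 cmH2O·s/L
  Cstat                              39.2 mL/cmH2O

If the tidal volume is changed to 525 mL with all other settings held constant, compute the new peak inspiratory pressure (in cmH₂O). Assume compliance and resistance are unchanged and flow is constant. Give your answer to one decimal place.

55.5

Flow: 76 L/min ÷ 60 = 1.2667 L/s.
PIP = Vt/C + R·V̇ + PEEP (constant-flow equation of motion).
Only the elastic term changes: ΔPIP = ΔVt / C = (525 − 415) / 39.2 = 2.806 cmH2O.
Original PIP = 415/39.2 + 28.5×1.2667 + 6 = 52.688 cmH2O; new PIP = 52.688 + (2.806) = 55.494 cmH2O.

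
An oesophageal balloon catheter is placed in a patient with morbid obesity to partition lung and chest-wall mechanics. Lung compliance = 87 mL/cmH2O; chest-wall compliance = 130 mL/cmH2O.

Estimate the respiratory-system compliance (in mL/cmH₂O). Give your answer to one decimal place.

52.1

Lung and chest wall are elastances in series: 1/Crs = 1/CL + 1/Ccw.
1/Crs = 1/87 + 1/130 = 0.01919.
Crs = 52.11 mL/cmH2O.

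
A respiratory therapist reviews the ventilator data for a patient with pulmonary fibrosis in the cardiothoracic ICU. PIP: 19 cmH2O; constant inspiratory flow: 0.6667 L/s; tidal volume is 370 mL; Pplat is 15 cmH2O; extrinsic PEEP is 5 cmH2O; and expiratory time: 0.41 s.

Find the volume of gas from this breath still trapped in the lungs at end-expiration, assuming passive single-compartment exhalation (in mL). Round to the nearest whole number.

58

R = (PIP − Pplat)/V̇ = (19 − 15) / 0.6667 = 4.0/0.6667 = 6.0 cmH2O·s/L.
C = Vt/(Pplat − PEEP) = 370.0 / (15 − 5) = 370.0/10.0 = 37.0 mL/cmH2O.
τ = R × C = 6.0 × 0.037 L/cmH2O = 0.222 s.
Fraction remaining = e^(−Te/τ) = e^(−0.41/0.222) = 0.1577.
Trapped volume = 370.0 × 0.1577 = 58.349 mL.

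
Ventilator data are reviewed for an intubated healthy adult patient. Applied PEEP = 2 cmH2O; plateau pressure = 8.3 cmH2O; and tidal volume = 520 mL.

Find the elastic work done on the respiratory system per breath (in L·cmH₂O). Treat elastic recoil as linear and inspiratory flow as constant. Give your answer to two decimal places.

Elastic work ≈ ½ × (Pplat − PEEP) × Vt = 0.5 × (8.3 − 2) × 0.520 L = 0.5 × 6.3 × 0.520 = 1.638 L·cmH2O.

1.64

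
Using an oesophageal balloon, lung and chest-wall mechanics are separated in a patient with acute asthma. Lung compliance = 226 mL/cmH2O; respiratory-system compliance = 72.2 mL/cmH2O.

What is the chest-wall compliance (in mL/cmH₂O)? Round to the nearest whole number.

106

1/Ccw = 1/Crs − 1/CL.
1/Ccw = 1/72.2 − 1/226 = 0.009426.
Ccw = 106.09 mL/cmH2O.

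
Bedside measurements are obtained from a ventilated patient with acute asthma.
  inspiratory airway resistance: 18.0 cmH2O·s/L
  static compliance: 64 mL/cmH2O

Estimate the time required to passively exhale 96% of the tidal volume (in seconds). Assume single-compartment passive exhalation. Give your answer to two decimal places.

τ = R × C = 18.0 × 64 mL/cmH2O = 18.0 × 0.064 L/cmH2O = 1.152 s.
Exhaled fraction f = 1 − e^(−t/τ) → t = −τ·ln(1 − f) = −1.152·ln(0.04) = 3.708 s.

3.71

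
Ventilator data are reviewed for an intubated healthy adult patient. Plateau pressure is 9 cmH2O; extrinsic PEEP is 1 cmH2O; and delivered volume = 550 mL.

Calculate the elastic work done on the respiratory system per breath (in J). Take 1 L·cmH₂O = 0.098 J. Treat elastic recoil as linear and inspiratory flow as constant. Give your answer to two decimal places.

Elastic work ≈ ½ × (Pplat − PEEP) × Vt = 0.5 × (9 − 1) × 0.550 L = 0.5 × 8.0 × 0.550 = 2.2 L·cmH2O.
× 0.098 J/(L·cmH2O) → 0.2156 J.

0.22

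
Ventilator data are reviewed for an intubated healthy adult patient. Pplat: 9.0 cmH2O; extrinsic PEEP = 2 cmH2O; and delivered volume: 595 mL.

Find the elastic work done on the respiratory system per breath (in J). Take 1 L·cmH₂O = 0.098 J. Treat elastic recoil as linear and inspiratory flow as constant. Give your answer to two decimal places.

Elastic work ≈ ½ × (Pplat − PEEP) × Vt = 0.5 × (9.0 − 2) × 0.595 L = 0.5 × 7.0 × 0.595 = 2.083 L·cmH2O.
× 0.098 J/(L·cmH2O) → 0.2041 J.

0.20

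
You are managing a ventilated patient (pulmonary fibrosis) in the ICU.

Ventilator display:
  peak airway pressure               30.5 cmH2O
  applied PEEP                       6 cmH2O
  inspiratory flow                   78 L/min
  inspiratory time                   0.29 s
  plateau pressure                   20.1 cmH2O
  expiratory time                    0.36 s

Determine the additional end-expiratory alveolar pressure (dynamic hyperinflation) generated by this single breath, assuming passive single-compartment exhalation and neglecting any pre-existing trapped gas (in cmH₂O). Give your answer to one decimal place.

2.6

Flow: 78 L/min ÷ 60 = 1.3 L/s.
Vt = flow × Ti = 1.3 L/s × 0.29 s × 1000 mL/L = 377.0 mL.
R = (PIP − Pplat)/V̇ = (30.5 − 20.1) / 1.3 = 10.4/1.3 = 8.0 cmH2O·s/L.
C = Vt/(Pplat − PEEP) = 377.0 / (20.1 − 6) = 377.0/14.1 = 26.738 mL/cmH2O.
τ = R × C = 8.0 × 0.02674 L/cmH2O = 0.2139 s.
Fraction remaining = e^(−Te/τ) = e^(−0.36/0.2139) = 0.1858; trapped volume = 377.0 × 0.1858 = 70.047 mL.
Additional alveolar pressure from trapping ≈ V_trapped / C = 70.047 / 26.738 = 2.62 cmH2O.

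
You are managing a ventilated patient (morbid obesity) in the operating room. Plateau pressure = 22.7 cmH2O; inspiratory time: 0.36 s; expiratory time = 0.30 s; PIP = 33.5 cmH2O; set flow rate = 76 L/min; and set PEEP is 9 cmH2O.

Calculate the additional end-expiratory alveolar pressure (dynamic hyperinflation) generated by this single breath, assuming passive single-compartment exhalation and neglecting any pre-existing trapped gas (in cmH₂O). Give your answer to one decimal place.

Flow: 76 L/min ÷ 60 = 1.2667 L/s.
Vt = flow × Ti = 1.2667 L/s × 0.36 s × 1000 mL/L = 456.01 mL.
R = (PIP − Pplat)/V̇ = (33.5 − 22.7) / 1.2667 = 10.8/1.2667 = 8.526 cmH2O·s/L.
C = Vt/(Pplat − PEEP) = 456.01 / (22.7 − 9) = 456.01/13.7 = 33.285 mL/cmH2O.
τ = R × C = 8.526 × 0.03329 L/cmH2O = 0.2838 s.
Fraction remaining = e^(−Te/τ) = e^(−0.30/0.2838) = 0.3475; trapped volume = 456.01 × 0.3475 = 158.46 mL.
Additional alveolar pressure from trapping ≈ V_trapped / C = 158.46 / 33.285 = 4.761 cmH2O.

4.8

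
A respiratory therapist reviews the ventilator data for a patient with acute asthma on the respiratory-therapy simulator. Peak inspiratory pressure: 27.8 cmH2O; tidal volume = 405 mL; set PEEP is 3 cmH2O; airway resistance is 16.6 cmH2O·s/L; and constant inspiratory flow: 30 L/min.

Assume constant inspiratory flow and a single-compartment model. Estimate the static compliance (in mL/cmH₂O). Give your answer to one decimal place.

Flow: 30 L/min ÷ 60 = 0.5 L/s.
Equation of motion (constant flow): PIP = Vt/C + R·V̇ + PEEP.
Vt/C = PIP − R·V̇ − PEEP = 27.8 − 16.6×0.5 − 3 = 27.8 − 8.3 − 3 = 16.5 cmH2O.
C = Vt / 16.5 = 405 / 16.5 = 24.545 mL/cmH2O.

24.5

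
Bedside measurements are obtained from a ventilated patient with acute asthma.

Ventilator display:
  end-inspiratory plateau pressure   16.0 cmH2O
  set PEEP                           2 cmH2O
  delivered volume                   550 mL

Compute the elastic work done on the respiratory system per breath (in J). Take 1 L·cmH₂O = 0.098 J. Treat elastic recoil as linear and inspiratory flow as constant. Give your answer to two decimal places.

0.38

Elastic work ≈ ½ × (Pplat − PEEP) × Vt = 0.5 × (16.0 − 2) × 0.550 L = 0.5 × 14.0 × 0.550 = 3.85 L·cmH2O.
× 0.098 J/(L·cmH2O) → 0.3773 J.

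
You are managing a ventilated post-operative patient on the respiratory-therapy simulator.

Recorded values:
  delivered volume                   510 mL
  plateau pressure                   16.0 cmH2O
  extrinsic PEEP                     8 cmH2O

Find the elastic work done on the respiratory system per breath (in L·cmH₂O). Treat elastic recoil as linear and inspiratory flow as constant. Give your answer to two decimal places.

2.04

Elastic work ≈ ½ × (Pplat − PEEP) × Vt = 0.5 × (16.0 − 8) × 0.510 L = 0.5 × 8.0 × 0.510 = 2.04 L·cmH2O.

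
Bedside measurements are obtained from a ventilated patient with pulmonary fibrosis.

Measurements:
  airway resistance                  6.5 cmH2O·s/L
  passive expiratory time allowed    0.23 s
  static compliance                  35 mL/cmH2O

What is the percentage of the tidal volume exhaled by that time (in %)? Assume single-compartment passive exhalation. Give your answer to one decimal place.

63.6

τ = R × C = 6.5 × 35 mL/cmH2O = 6.5 × 0.035 L/cmH2O = 0.2275 s.
Passive exhalation: V(t)/V₀ = e^(−t/τ) = e^(−0.23/0.2275) = 0.3639.
Fraction exhaled = 1 − 0.3639 = 0.6361 → 63.61%.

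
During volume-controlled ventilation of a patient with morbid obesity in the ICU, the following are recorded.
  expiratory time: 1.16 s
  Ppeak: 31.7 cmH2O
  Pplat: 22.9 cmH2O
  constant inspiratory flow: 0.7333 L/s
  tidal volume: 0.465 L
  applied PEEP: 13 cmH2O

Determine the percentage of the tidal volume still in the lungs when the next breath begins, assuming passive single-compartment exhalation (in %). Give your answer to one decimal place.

12.8

R = (PIP − Pplat)/V̇ = (31.7 − 22.9) / 0.7333 = 8.8/0.7333 = 12.001 cmH2O·s/L.
C = Vt/(Pplat − PEEP) = 465.0 / (22.9 − 13) = 465.0/9.9 = 46.97 mL/cmH2O.
τ = R × C = 12.001 × 0.04697 L/cmH2O = 0.5637 s.
Fraction remaining at end-expiration = e^(−Te/τ) = e^(−1.16/0.5637) = 0.1277 → 12.77%.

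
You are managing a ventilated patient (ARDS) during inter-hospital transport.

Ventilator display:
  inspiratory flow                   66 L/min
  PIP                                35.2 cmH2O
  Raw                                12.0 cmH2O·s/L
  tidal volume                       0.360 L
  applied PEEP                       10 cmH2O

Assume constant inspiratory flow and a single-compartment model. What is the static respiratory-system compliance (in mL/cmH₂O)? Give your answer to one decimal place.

Flow: 66 L/min ÷ 60 = 1.1 L/s.
Equation of motion (constant flow): PIP = Vt/C + R·V̇ + PEEP.
Vt/C = PIP − R·V̇ − PEEP = 35.2 − 12.0×1.1 − 10 = 35.2 − 13.2 − 10 = 12.0 cmH2O.
C = Vt / 12.0 = 360 / 12.0 = 30.0 mL/cmH2O.

30.0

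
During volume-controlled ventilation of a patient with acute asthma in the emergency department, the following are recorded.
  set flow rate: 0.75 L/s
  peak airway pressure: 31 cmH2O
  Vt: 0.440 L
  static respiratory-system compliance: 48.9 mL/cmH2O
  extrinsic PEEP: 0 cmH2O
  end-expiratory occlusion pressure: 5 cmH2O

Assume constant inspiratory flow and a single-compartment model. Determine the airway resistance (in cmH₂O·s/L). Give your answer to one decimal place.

22.7

Total PEEP = 5 cmH2O (set 0 + intrinsic 5); this is the baseline alveolar pressure.
Equation of motion (constant flow): PIP = Vt/C + R·V̇ + PEEP.
R·V̇ = PIP − Vt/C − PEEP = 31 − 440/48.9 − 5 = 31 − 8.998 − 5 = 17.002 cmH2O.
R = 17.002 / 0.75 = 22.669 cmH2O·s/L.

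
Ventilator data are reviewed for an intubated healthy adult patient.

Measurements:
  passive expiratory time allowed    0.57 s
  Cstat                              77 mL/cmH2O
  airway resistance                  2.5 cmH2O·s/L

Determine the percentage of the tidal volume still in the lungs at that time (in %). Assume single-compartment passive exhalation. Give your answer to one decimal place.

τ = R × C = 2.5 × 77 mL/cmH2O = 2.5 × 0.077 L/cmH2O = 0.1925 s.
Passive exhalation: V(t)/V₀ = e^(−t/τ) = e^(−0.57/0.1925) = 0.05177.
Fraction remaining = 0.05177 → 5.177%.

5.2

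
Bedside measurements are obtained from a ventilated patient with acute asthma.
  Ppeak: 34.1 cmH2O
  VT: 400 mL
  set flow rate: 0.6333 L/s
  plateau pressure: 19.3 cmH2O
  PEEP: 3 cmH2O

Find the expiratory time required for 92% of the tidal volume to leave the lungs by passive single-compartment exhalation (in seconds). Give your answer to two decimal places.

1.45

R = (PIP − Pplat)/V̇ = (34.1 − 19.3) / 0.6333 = 14.8/0.6333 = 23.37 cmH2O·s/L.
C = Vt/(Pplat − PEEP) = 400.0 / (19.3 − 3) = 400.0/16.3 = 24.54 mL/cmH2O.
τ = R × C = 23.37 × 0.02454 L/cmH2O = 0.5735 s.
t = −τ·ln(1 − 0.92) = −0.5735·ln(0.08) = 1.449 s.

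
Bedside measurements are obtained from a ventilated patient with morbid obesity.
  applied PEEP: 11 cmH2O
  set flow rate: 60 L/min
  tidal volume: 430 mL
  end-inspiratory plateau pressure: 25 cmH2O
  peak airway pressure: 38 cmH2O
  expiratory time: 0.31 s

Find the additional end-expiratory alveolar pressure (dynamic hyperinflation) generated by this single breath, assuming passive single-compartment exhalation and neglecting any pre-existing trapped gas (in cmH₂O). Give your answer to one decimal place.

6.4

Flow: 60 L/min ÷ 60 = 1 L/s.
R = (PIP − Pplat)/V̇ = (38 − 25) / 1 = 13.0/1 = 13.0 cmH2O·s/L.
C = Vt/(Pplat − PEEP) = 430.0 / (25 − 11) = 430.0/14.0 = 30.714 mL/cmH2O.
τ = R × C = 13.0 × 0.03071 L/cmH2O = 0.3992 s.
Fraction remaining = e^(−Te/τ) = e^(−0.31/0.3992) = 0.46; trapped volume = 430.0 × 0.46 = 197.8 mL.
Additional alveolar pressure from trapping ≈ V_trapped / C = 197.8 / 30.714 = 6.44 cmH2O.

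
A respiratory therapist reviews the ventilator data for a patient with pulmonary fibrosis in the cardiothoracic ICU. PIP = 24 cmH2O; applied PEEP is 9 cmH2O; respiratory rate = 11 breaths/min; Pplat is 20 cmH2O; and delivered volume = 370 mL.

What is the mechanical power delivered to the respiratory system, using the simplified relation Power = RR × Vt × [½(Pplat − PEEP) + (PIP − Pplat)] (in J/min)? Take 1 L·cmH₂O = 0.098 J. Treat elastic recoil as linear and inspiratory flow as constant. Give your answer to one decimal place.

Per-breath work = Vt × [½(Pplat−PEEP) + (PIP−Pplat)] = 0.370 × [0.5×11.0 + 4.0] = 0.370 × 9.5 = 3.515 L·cmH2O.
Power = 11 × 3.515 = 38.665 L·cmH2O/min.
× 0.098 J/(L·cmH2O) → 3.789 J/min.

3.8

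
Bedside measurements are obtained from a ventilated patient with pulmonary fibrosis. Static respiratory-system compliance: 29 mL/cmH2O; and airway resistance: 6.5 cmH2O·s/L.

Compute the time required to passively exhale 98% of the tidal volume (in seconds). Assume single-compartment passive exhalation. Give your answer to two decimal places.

0.74

τ = R × C = 6.5 × 29 mL/cmH2O = 6.5 × 0.029 L/cmH2O = 0.1885 s.
Exhaled fraction f = 1 − e^(−t/τ) → t = −τ·ln(1 − f) = −0.1885·ln(0.02) = 0.7374 s.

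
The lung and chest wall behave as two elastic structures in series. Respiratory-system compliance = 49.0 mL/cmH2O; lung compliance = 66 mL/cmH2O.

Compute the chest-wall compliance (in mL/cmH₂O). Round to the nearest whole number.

1/Ccw = 1/Crs − 1/CL.
1/Ccw = 1/49.0 − 1/66 = 0.005257.
Ccw = 190.22 mL/cmH2O.

190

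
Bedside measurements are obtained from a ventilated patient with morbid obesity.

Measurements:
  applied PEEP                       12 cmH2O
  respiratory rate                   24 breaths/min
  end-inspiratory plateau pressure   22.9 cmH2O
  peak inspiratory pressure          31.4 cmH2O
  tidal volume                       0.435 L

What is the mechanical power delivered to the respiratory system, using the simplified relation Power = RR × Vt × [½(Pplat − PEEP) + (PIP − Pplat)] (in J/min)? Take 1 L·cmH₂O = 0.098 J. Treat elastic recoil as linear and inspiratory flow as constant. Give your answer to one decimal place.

Per-breath work = Vt × [½(Pplat−PEEP) + (PIP−Pplat)] = 0.435 × [0.5×10.9 + 8.5] = 0.435 × 13.95 = 6.068 L·cmH2O.
Power = 24 × 6.068 = 145.63 L·cmH2O/min.
× 0.098 J/(L·cmH2O) → 14.272 J/min.

14.3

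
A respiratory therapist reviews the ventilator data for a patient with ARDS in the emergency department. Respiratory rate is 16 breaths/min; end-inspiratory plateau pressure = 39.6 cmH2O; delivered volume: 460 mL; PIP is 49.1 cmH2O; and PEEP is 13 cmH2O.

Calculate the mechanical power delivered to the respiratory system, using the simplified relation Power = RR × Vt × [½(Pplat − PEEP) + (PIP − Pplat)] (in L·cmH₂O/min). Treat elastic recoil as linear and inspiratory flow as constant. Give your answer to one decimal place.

167.8

Per-breath work = Vt × [½(Pplat−PEEP) + (PIP−Pplat)] = 0.460 × [0.5×26.6 + 9.5] = 0.460 × 22.8 = 10.488 L·cmH2O.
Power = 16 × 10.488 = 167.81 L·cmH2O/min.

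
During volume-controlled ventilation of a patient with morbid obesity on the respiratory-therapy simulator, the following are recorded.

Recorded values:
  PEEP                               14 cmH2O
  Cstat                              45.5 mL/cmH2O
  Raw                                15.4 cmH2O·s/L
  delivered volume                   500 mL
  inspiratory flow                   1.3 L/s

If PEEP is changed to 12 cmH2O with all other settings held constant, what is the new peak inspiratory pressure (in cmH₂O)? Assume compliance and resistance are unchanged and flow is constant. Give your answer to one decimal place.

PIP = Vt/C + R·V̇ + PEEP (constant-flow equation of motion).
Only the baseline term changes: ΔPIP = ΔPEEP = 12 − 14 = -2.0 cmH2O.
Original PIP = 500/45.5 + 15.4×1.3 + 14 = 45.009 cmH2O; new PIP = 45.009 + (-2.0) = 43.009 cmH2O.

43.0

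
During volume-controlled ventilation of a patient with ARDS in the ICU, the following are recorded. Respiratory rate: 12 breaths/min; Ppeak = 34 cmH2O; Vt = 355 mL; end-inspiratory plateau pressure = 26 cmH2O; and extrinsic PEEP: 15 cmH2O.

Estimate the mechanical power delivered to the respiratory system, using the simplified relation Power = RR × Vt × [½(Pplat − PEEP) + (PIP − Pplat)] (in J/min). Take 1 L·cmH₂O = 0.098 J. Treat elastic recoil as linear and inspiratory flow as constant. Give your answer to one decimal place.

5.6

Per-breath work = Vt × [½(Pplat−PEEP) + (PIP−Pplat)] = 0.355 × [0.5×11.0 + 8.0] = 0.355 × 13.5 = 4.793 L·cmH2O.
Power = 12 × 4.793 = 57.516 L·cmH2O/min.
× 0.098 J/(L·cmH2O) → 5.637 J/min.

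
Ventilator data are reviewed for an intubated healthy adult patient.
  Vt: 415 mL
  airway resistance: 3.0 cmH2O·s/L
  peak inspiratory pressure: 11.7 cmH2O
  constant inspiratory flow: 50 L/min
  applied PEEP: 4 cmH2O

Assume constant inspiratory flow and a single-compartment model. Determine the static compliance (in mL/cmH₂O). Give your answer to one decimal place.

Flow: 50 L/min ÷ 60 = 0.8333 L/s.
Equation of motion (constant flow): PIP = Vt/C + R·V̇ + PEEP.
Vt/C = PIP − R·V̇ − PEEP = 11.7 − 3.0×0.8333 − 4 = 11.7 − 2.5 − 4 = 5.2 cmH2O.
C = Vt / 5.2 = 415 / 5.2 = 79.808 mL/cmH2O.

79.8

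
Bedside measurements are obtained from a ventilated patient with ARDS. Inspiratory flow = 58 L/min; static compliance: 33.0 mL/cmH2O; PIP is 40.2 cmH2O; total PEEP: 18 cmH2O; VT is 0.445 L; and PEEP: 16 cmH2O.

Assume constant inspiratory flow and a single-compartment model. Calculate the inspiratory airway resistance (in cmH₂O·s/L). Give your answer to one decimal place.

Flow: 58 L/min ÷ 60 = 0.9667 L/s.
Total PEEP = 18 cmH2O (set 16 + intrinsic 2); this is the baseline alveolar pressure.
Equation of motion (constant flow): PIP = Vt/C + R·V̇ + PEEP.
R·V̇ = PIP − Vt/C − PEEP = 40.2 − 445/33.0 − 18 = 40.2 − 13.485 − 18 = 8.715 cmH2O.
R = 8.715 / 0.9667 = 9.015 cmH2O·s/L.

9.0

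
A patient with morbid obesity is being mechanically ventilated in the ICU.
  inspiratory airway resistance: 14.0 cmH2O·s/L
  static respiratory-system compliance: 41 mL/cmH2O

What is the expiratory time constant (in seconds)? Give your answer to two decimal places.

0.57

τ = R × C = 14.0 × 41 mL/cmH2O = 14.0 × 0.041 L/cmH2O = 0.574 s.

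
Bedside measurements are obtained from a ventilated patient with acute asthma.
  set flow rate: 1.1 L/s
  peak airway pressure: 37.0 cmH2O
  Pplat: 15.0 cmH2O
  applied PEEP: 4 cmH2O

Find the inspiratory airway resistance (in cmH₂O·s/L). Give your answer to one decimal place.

20.0

Raw = (PIP − Pplat) / flow = (37.0 − 15.0) / 1.1 = 22.0 / 1.1 = 20.0 cmH2O·s/L.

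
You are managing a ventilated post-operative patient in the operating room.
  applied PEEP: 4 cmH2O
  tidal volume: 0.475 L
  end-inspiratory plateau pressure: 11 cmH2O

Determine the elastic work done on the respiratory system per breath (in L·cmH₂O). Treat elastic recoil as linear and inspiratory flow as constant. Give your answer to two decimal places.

Elastic work ≈ ½ × (Pplat − PEEP) × Vt = 0.5 × (11 − 4) × 0.475 L = 0.5 × 7.0 × 0.475 = 1.663 L·cmH2O.

1.66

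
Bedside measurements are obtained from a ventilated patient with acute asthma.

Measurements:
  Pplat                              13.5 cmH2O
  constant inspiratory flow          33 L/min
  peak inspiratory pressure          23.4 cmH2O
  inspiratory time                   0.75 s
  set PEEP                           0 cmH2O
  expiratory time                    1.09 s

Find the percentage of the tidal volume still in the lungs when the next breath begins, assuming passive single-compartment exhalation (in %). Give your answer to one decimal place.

13.8

Flow: 33 L/min ÷ 60 = 0.55 L/s.
Vt = flow × Ti = 0.55 L/s × 0.75 s × 1000 mL/L = 412.5 mL.
R = (PIP − Pplat)/V̇ = (23.4 − 13.5) / 0.55 = 9.9/0.55 = 18.0 cmH2O·s/L.
C = Vt/(Pplat − PEEP) = 412.5 / (13.5 − 0) = 412.5/13.5 = 30.556 mL/cmH2O.
τ = R × C = 18.0 × 0.03056 L/cmH2O = 0.5501 s.
Fraction remaining at end-expiration = e^(−Te/τ) = e^(−1.09/0.5501) = 0.1379 → 13.79%.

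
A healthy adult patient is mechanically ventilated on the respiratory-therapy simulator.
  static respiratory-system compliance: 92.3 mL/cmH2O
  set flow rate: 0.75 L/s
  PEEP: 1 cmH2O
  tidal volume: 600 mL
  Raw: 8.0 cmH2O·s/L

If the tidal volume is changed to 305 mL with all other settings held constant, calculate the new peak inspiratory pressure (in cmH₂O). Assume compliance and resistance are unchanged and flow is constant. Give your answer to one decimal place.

10.3

PIP = Vt/C + R·V̇ + PEEP (constant-flow equation of motion).
Only the elastic term changes: ΔPIP = ΔVt / C = (305 − 600) / 92.3 = -3.196 cmH2O.
Original PIP = 600/92.3 + 8.0×0.75 + 1 = 13.501 cmH2O; new PIP = 13.501 + (-3.196) = 10.305 cmH2O.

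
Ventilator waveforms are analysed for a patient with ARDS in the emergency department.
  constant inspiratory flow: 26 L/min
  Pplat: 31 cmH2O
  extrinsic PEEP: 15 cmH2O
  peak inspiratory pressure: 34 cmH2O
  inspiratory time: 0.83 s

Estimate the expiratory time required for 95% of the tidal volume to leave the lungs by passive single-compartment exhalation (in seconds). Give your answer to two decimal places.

Flow: 26 L/min ÷ 60 = 0.4333 L/s.
Vt = flow × Ti = 0.4333 L/s × 0.83 s × 1000 mL/L = 359.64 mL.
R = (PIP − Pplat)/V̇ = (34 − 31) / 0.4333 = 3.0/0.4333 = 6.924 cmH2O·s/L.
C = Vt/(Pplat − PEEP) = 359.64 / (31 − 15) = 359.64/16.0 = 22.478 mL/cmH2O.
τ = R × C = 6.924 × 0.02248 L/cmH2O = 0.1557 s.
t = −τ·ln(1 − 0.95) = −0.1557·ln(0.05) = 0.4664 s.

0.47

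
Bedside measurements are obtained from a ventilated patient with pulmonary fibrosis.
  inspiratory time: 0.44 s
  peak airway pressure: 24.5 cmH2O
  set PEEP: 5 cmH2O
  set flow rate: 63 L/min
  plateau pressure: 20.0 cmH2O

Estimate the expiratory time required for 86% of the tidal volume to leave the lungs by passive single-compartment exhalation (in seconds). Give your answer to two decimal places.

0.26

Flow: 63 L/min ÷ 60 = 1.05 L/s.
Vt = flow × Ti = 1.05 L/s × 0.44 s × 1000 mL/L = 462.0 mL.
R = (PIP − Pplat)/V̇ = (24.5 − 20.0) / 1.05 = 4.5/1.05 = 4.286 cmH2O·s/L.
C = Vt/(Pplat − PEEP) = 462.0 / (20.0 − 5) = 462.0/15.0 = 30.8 mL/cmH2O.
τ = R × C = 4.286 × 0.0308 L/cmH2O = 0.132 s.
t = −τ·ln(1 − 0.86) = −0.132·ln(0.14) = 0.2595 s.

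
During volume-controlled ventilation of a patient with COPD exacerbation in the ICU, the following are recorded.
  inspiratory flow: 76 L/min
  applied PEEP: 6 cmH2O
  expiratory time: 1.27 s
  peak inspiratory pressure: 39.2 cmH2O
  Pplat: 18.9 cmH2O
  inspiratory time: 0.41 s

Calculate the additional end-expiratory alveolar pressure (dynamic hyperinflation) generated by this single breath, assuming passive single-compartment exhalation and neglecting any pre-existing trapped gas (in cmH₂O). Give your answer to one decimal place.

1.8

Flow: 76 L/min ÷ 60 = 1.2667 L/s.
Vt = flow × Ti = 1.2667 L/s × 0.41 s × 1000 mL/L = 519.35 mL.
R = (PIP − Pplat)/V̇ = (39.2 − 18.9) / 1.2667 = 20.3/1.2667 = 16.026 cmH2O·s/L.
C = Vt/(Pplat − PEEP) = 519.35 / (18.9 − 6) = 519.35/12.9 = 40.26 mL/cmH2O.
τ = R × C = 16.026 × 0.04026 L/cmH2O = 0.6452 s.
Fraction remaining = e^(−Te/τ) = e^(−1.27/0.6452) = 0.1397; trapped volume = 519.35 × 0.1397 = 72.553 mL.
Additional alveolar pressure from trapping ≈ V_trapped / C = 72.553 / 40.26 = 1.802 cmH2O.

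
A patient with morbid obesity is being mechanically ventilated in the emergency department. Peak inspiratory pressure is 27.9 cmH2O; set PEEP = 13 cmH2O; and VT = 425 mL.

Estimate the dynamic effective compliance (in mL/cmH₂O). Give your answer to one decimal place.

Dynamic compliance = Vt / (PIP − PEEP) = 425 / (27.9 − 13) = 425 / 14.9 = 28.523 mL/cmH2O.

28.5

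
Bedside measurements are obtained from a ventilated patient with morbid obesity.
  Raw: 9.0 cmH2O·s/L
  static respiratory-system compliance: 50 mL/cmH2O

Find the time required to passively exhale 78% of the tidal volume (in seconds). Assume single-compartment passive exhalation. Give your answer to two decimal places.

τ = R × C = 9.0 × 50 mL/cmH2O = 9.0 × 0.050 L/cmH2O = 0.45 s.
Exhaled fraction f = 1 − e^(−t/τ) → t = −τ·ln(1 − f) = −0.45·ln(0.22) = 0.6814 s.

0.68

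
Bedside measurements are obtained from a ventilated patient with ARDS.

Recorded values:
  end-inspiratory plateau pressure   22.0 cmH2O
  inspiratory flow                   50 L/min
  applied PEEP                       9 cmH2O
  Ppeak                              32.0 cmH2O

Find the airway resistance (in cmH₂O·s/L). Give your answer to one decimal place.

Flow: 50 L/min ÷ 60 = 0.8333 L/s.
Raw = (PIP − Pplat) / flow = (32.0 − 22.0) / 0.8333 = 10.0 / 0.8333 = 12.0 cmH2O·s/L.

12.0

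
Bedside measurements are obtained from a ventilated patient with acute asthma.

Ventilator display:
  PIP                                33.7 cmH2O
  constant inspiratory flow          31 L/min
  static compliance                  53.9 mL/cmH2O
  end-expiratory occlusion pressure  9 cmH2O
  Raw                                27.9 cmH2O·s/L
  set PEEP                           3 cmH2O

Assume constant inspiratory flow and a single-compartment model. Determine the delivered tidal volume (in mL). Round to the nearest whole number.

554

Flow: 31 L/min ÷ 60 = 0.5167 L/s.
Total PEEP = 9 cmH2O (set 3 + intrinsic 6); this is the baseline alveolar pressure.
Equation of motion (constant flow): PIP = Vt/C + R·V̇ + PEEP.
Vt/C = PIP − R·V̇ − PEEP = 33.7 − 14.416 − 9 = 10.284 cmH2O.
Vt = C × 10.284 = 53.9 × 10.284 = 554.31 mL.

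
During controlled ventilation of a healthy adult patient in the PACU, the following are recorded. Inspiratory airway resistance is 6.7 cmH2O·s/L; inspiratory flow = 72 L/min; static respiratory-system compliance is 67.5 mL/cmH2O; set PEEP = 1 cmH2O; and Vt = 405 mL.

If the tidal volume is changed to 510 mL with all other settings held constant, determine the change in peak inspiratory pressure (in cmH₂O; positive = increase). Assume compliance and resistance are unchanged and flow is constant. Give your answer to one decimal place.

PIP = Vt/C + R·V̇ + PEEP (constant-flow equation of motion).
Only the elastic term changes: ΔPIP = ΔVt / C = (510 − 405) / 67.5 = 1.556 cmH2O.

1.6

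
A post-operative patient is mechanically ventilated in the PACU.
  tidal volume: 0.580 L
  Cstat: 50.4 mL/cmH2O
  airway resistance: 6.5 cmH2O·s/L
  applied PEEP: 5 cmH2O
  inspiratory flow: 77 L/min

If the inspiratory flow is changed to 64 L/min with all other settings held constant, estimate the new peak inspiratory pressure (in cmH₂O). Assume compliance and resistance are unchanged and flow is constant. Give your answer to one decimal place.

23.4

Flow: 77 L/min ÷ 60 = 1.2833 L/s.
New flow: 64 L/min ÷ 60 = 1.0667 L/s.
PIP = Vt/C + R·V̇ + PEEP (constant-flow equation of motion).
Only the resistive term changes: ΔPIP = R × ΔV̇ = 6.5 × (1.0667 − 1.2833) = 6.5 × -0.2166 = -1.408 cmH2O.
Original PIP = 580/50.4 + 6.5×1.2833 + 5 = 24.849 cmH2O; new PIP = 24.849 + (-1.408) = 23.441 cmH2O.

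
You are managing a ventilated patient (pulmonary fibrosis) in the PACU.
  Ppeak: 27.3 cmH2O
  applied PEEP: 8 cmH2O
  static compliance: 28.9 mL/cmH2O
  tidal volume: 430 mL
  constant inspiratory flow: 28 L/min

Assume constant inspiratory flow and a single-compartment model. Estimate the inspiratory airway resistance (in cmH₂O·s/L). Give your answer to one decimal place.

Flow: 28 L/min ÷ 60 = 0.4667 L/s.
Equation of motion (constant flow): PIP = Vt/C + R·V̇ + PEEP.
R·V̇ = PIP − Vt/C − PEEP = 27.3 − 430/28.9 − 8 = 27.3 − 14.879 − 8 = 4.421 cmH2O.
R = 4.421 / 0.4667 = 9.473 cmH2O·s/L.

9.5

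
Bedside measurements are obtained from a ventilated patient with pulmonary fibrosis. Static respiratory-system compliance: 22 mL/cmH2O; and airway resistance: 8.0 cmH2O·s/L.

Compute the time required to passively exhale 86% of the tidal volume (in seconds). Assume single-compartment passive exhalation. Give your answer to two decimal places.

τ = R × C = 8.0 × 22 mL/cmH2O = 8.0 × 0.022 L/cmH2O = 0.176 s.
Exhaled fraction f = 1 − e^(−t/τ) → t = −τ·ln(1 − f) = −0.176·ln(0.14) = 0.346 s.

0.35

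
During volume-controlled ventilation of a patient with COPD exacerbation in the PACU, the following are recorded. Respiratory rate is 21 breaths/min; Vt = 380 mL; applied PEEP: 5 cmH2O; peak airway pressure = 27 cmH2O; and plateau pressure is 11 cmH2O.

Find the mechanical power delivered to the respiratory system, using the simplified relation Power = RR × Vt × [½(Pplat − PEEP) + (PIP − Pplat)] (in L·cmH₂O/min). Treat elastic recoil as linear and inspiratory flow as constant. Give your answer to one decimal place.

151.6

Per-breath work = Vt × [½(Pplat−PEEP) + (PIP−Pplat)] = 0.380 × [0.5×6.0 + 16.0] = 0.380 × 19.0 = 7.22 L·cmH2O.
Power = 21 × 7.22 = 151.62 L·cmH2O/min.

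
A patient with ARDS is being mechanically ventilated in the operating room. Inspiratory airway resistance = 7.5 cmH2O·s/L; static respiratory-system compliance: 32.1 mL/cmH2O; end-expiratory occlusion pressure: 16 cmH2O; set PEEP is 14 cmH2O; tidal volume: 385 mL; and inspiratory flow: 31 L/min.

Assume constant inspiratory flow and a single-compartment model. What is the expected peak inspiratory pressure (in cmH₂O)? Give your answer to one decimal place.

31.9

Flow: 31 L/min ÷ 60 = 0.5167 L/s.
Total PEEP = 16 cmH2O (set 14 + intrinsic 2); this is the baseline alveolar pressure.
Equation of motion (constant flow): PIP = Vt/C + R·V̇ + PEEP.
PIP = 385/32.1 + 7.5×0.5167 + 16 = 11.994 + 3.875 + 16 = 31.869 cmH2O.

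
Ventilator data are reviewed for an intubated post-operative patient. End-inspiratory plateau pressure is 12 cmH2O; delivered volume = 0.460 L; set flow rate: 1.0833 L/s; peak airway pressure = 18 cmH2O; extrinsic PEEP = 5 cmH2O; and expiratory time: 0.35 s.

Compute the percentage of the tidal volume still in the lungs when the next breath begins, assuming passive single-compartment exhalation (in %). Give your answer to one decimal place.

R = (PIP − Pplat)/V̇ = (18 − 12) / 1.0833 = 6.0/1.0833 = 5.539 cmH2O·s/L.
C = Vt/(Pplat − PEEP) = 460.0 / (12 − 5) = 460.0/7.0 = 65.714 mL/cmH2O.
τ = R × C = 5.539 × 0.06571 L/cmH2O = 0.364 s.
Fraction remaining at end-expiration = e^(−Te/τ) = e^(−0.35/0.364) = 0.3823 → 38.23%.

38.2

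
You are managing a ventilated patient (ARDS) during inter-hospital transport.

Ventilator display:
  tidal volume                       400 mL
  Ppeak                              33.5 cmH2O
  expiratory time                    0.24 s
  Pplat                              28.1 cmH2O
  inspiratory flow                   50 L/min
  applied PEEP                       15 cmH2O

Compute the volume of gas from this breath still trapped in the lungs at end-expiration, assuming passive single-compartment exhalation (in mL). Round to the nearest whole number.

119

Flow: 50 L/min ÷ 60 = 0.8333 L/s.
R = (PIP − Pplat)/V̇ = (33.5 − 28.1) / 0.8333 = 5.4/0.8333 = 6.48 cmH2O·s/L.
C = Vt/(Pplat − PEEP) = 400.0 / (28.1 − 15) = 400.0/13.1 = 30.534 mL/cmH2O.
τ = R × C = 6.48 × 0.03053 L/cmH2O = 0.1978 s.
Fraction remaining = e^(−Te/τ) = e^(−0.24/0.1978) = 0.2972.
Trapped volume = 400.0 × 0.2972 = 118.88 mL.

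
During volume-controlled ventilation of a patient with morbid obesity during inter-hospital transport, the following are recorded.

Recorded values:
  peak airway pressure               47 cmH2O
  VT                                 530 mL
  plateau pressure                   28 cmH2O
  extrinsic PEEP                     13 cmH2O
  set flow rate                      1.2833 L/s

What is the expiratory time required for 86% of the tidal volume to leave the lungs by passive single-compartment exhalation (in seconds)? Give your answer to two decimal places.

R = (PIP − Pplat)/V̇ = (47 − 28) / 1.2833 = 19.0/1.2833 = 14.806 cmH2O·s/L.
C = Vt/(Pplat − PEEP) = 530.0 / (28 − 13) = 530.0/15.0 = 35.333 mL/cmH2O.
τ = R × C = 14.806 × 0.03533 L/cmH2O = 0.5231 s.
t = −τ·ln(1 − 0.86) = −0.5231·ln(0.14) = 1.028 s.

1.03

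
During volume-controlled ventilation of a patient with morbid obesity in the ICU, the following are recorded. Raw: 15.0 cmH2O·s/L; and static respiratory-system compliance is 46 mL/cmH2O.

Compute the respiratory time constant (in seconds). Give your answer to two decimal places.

τ = R × C = 15.0 × 46 mL/cmH2O = 15.0 × 0.046 L/cmH2O = 0.69 s.

0.69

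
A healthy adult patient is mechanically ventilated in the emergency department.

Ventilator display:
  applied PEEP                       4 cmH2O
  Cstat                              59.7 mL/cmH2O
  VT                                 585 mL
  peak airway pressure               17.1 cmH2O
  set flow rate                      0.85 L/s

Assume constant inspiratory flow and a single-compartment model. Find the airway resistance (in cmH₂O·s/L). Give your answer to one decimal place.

Equation of motion (constant flow): PIP = Vt/C + R·V̇ + PEEP.
R·V̇ = PIP − Vt/C − PEEP = 17.1 − 585/59.7 − 4 = 17.1 − 9.799 − 4 = 3.301 cmH2O.
R = 3.301 / 0.85 = 3.884 cmH2O·s/L.

3.9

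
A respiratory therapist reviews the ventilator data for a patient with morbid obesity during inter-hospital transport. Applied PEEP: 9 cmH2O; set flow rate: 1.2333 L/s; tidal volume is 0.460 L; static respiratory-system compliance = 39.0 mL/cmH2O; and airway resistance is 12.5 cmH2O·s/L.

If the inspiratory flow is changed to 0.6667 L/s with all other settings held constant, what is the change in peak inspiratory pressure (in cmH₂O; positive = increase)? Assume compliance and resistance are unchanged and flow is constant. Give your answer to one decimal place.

-7.1

PIP = Vt/C + R·V̇ + PEEP (constant-flow equation of motion).
Only the resistive term changes: ΔPIP = R × ΔV̇ = 12.5 × (0.6667 − 1.2333) = 12.5 × -0.5666 = -7.083 cmH2O.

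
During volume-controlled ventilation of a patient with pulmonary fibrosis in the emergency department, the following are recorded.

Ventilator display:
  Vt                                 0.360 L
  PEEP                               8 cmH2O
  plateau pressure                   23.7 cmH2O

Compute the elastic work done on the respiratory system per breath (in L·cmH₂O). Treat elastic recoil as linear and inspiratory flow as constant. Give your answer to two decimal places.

Elastic work ≈ ½ × (Pplat − PEEP) × Vt = 0.5 × (23.7 − 8) × 0.360 L = 0.5 × 15.7 × 0.360 = 2.826 L·cmH2O.

2.83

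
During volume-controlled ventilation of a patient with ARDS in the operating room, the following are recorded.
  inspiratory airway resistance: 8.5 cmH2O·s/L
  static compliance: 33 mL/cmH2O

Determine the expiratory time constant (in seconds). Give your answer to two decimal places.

τ = R × C = 8.5 × 33 mL/cmH2O = 8.5 × 0.033 L/cmH2O = 0.2805 s.

0.28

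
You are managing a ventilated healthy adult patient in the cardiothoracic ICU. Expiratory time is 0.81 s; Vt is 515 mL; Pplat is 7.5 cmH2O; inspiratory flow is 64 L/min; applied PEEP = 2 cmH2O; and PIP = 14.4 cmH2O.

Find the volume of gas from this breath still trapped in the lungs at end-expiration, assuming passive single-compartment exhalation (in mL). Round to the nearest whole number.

135

Flow: 64 L/min ÷ 60 = 1.0667 L/s.
R = (PIP − Pplat)/V̇ = (14.4 − 7.5) / 1.0667 = 6.9/1.0667 = 6.469 cmH2O·s/L.
C = Vt/(Pplat − PEEP) = 515.0 / (7.5 − 2) = 515.0/5.5 = 93.636 mL/cmH2O.
τ = R × C = 6.469 × 0.09364 L/cmH2O = 0.6058 s.
Fraction remaining = e^(−Te/τ) = e^(−0.81/0.6058) = 0.2626.
Trapped volume = 515.0 × 0.2626 = 135.24 mL.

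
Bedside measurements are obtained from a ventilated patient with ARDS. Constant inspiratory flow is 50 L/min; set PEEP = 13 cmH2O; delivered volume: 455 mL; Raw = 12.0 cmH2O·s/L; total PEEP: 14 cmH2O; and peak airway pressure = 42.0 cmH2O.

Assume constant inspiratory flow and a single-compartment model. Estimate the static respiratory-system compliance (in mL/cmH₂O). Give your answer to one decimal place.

Flow: 50 L/min ÷ 60 = 0.8333 L/s.
Total PEEP = 14 cmH2O (set 13 + intrinsic 1); this is the baseline alveolar pressure.
Equation of motion (constant flow): PIP = Vt/C + R·V̇ + PEEP.
Vt/C = PIP − R·V̇ − PEEP = 42.0 − 12.0×0.8333 − 14 = 42.0 − 10.0 − 14 = 18.0 cmH2O.
C = Vt / 18.0 = 455 / 18.0 = 25.278 mL/cmH2O.

25.3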